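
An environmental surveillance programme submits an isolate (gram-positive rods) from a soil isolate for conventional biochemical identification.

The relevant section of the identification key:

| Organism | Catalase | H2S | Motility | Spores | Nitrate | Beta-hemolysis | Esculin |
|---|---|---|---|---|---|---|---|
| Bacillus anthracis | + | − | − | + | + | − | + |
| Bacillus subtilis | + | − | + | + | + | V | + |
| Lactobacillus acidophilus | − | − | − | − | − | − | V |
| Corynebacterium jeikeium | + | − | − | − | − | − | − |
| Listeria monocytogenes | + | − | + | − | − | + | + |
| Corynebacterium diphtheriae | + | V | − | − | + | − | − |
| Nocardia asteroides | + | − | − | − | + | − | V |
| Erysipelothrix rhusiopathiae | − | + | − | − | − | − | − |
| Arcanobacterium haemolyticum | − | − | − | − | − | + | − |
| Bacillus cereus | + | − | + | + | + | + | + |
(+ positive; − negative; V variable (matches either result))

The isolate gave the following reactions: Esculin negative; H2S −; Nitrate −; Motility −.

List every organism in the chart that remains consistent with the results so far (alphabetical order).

Arcanobacterium haemolyticum, Corynebacterium jeikeium, Lactobacillus acidophilus

H2S −: excludes Erysipelothrix rhusiopathiae — 9 left.
Esculin −: excludes Bacillus anthracis, Bacillus subtilis, Listeria monocytogenes, Bacillus cereus — 5 left.
Motility −: all 5 remaining candidates are consistent.
Nitrate −: excludes Corynebacterium diphtheriae, Nocardia asteroides — 3 left.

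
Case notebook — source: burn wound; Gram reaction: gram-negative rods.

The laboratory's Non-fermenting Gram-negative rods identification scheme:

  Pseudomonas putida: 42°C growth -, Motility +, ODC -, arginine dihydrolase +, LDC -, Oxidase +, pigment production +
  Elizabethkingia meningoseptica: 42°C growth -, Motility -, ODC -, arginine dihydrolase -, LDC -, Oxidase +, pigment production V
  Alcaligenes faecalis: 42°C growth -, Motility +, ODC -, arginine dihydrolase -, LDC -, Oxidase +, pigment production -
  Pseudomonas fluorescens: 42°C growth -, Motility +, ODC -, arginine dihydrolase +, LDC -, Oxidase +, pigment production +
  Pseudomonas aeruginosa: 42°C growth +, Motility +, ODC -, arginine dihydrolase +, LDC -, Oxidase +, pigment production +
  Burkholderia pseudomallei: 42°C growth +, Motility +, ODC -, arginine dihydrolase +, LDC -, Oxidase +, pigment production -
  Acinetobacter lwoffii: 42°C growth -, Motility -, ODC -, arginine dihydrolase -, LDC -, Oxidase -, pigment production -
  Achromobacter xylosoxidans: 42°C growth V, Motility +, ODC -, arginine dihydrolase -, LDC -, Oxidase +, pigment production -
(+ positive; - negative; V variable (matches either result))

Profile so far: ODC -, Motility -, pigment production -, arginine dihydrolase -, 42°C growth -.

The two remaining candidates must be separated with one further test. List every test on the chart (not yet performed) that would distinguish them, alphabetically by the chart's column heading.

Oxidase

ODC -: all 8 remaining candidates are consistent.
42°C growth -: excludes Pseudomonas aeruginosa, Burkholderia pseudomallei — 6 left.
arginine dihydrolase -: excludes Pseudomonas putida, Pseudomonas fluorescens — 4 left.
pigment production -: all 4 remaining candidates are consistent.
Motility -: excludes Alcaligenes faecalis, Achromobacter xylosoxidans — 2 left.
Two candidates remain: Acinetobacter lwoffii and Elizabethkingia meningoseptica.
  LDC: - vs - — same for both, does not separate.
  Oxidase: Acinetobacter lwoffii -, Elizabethkingia meningoseptica + — discriminates.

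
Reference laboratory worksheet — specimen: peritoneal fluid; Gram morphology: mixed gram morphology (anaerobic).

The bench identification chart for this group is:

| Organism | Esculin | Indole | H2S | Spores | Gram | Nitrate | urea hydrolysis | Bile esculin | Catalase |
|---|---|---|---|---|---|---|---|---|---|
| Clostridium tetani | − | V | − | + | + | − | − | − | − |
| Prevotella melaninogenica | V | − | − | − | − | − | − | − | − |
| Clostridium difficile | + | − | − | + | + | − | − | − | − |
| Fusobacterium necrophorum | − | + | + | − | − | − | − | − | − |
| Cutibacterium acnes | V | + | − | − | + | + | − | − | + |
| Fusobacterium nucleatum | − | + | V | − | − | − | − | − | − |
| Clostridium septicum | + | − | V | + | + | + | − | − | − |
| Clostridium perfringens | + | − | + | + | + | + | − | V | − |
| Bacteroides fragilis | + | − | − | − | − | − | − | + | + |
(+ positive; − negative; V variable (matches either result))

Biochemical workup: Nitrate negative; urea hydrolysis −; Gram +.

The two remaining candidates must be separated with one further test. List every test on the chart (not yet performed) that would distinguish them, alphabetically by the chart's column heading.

urea hydrolysis −: all 9 remaining candidates are consistent.
Nitrate −: excludes Cutibacterium acnes, Clostridium septicum, Clostridium perfringens — 6 left.
Gram +: excludes Prevotella melaninogenica, Fusobacterium necrophorum, Fusobacterium nucleatum, Bacteroides fragilis — 2 left.
Two candidates remain: Clostridium difficile and Clostridium tetani.
  Esculin: Clostridium difficile +, Clostridium tetani − — discriminates.
  Indole: − vs V — variable for at least one, does not separate.
  H2S: − vs − — same for both, does not separate.
  Spores: + vs + — same for both, does not separate.
  Bile esculin: − vs − — same for both, does not separate.
  Catalase: − vs − — same for both, does not separate.

Esculin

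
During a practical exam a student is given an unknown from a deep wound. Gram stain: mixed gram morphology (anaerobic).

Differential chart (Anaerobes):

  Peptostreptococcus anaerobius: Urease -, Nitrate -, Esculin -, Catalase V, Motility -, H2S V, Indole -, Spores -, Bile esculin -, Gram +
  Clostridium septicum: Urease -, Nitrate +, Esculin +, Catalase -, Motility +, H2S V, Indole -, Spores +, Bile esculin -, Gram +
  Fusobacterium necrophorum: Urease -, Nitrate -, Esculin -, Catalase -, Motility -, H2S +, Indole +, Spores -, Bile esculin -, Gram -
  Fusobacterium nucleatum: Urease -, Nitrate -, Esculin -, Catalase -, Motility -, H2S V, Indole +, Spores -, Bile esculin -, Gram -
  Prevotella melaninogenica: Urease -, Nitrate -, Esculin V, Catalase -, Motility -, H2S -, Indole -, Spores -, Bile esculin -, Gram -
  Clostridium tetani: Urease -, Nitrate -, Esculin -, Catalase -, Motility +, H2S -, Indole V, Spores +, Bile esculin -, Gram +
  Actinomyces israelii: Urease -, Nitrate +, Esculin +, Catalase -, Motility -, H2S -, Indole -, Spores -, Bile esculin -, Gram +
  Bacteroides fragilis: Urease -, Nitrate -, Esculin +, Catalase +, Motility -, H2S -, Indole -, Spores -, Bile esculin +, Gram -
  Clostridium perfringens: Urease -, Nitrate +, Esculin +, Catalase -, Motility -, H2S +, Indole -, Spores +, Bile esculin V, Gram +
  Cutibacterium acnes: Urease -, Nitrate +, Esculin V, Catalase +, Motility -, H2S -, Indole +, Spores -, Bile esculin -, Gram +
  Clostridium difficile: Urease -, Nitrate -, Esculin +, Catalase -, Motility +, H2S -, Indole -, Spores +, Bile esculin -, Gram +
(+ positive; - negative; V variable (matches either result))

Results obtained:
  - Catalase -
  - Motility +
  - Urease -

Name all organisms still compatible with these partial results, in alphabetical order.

Motility +: excludes 8 organisms — 3 left.
Catalase -: all 3 remaining candidates are consistent.
Urease -: all 3 remaining candidates are consistent.

Clostridium difficile, Clostridium septicum, Clostridium tetani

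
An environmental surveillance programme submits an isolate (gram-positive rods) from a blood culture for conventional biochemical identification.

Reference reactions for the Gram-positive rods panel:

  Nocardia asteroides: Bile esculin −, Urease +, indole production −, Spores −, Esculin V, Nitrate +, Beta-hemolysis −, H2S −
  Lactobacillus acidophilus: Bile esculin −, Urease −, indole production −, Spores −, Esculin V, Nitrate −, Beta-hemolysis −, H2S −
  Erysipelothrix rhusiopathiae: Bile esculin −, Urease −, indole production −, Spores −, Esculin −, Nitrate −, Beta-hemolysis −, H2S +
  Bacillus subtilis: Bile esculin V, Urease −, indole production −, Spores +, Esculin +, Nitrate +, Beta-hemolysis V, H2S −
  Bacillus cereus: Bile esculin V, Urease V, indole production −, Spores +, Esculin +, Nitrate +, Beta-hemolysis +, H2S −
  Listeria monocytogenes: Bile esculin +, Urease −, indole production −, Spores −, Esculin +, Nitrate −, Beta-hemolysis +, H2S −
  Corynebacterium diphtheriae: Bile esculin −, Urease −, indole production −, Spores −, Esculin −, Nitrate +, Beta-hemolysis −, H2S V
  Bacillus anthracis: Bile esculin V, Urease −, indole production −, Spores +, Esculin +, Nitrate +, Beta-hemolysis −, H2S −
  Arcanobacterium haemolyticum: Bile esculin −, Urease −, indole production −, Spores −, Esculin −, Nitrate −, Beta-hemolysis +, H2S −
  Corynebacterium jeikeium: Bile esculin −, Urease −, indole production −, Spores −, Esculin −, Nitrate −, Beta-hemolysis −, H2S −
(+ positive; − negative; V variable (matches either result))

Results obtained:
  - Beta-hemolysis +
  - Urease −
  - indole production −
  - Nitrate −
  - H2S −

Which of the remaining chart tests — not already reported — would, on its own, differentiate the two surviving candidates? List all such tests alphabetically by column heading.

Nitrate −: excludes 5 organisms — 5 left.
indole production −: all 5 remaining candidates are consistent.
H2S −: excludes Erysipelothrix rhusiopathiae — 4 left.
Urease −: all 4 remaining candidates are consistent.
Beta-hemolysis +: excludes Lactobacillus acidophilus, Corynebacterium jeikeium — 2 left.
Two candidates remain: Arcanobacterium haemolyticum and Listeria monocytogenes.
  Bile esculin: Arcanobacterium haemolyticum −, Listeria monocytogenes + — discriminates.
  Spores: − vs − — same for both, does not separate.
  Esculin: Arcanobacterium haemolyticum −, Listeria monocytogenes + — discriminates.

Bile esculin, Esculin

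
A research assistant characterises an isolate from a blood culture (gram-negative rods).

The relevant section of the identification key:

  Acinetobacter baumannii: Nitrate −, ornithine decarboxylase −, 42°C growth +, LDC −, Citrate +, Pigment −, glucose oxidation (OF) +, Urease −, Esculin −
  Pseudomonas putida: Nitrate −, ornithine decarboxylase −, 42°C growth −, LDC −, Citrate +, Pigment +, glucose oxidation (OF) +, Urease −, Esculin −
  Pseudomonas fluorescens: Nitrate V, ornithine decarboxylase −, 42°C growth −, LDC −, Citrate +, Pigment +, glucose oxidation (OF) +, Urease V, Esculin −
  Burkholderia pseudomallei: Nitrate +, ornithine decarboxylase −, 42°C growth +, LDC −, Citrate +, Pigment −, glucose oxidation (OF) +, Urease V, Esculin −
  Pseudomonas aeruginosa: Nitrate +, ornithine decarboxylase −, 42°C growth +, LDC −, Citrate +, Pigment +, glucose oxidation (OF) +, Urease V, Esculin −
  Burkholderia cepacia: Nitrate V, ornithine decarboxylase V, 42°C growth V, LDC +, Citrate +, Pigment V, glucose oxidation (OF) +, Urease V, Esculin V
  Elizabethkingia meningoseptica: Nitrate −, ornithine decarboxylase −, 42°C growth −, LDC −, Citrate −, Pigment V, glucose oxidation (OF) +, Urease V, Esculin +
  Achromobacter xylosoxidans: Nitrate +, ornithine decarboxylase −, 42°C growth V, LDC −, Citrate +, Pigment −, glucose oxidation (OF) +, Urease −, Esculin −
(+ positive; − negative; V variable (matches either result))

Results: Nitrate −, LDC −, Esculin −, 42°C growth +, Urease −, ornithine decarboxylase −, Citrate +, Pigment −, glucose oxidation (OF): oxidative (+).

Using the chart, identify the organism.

Acinetobacter baumannii

Nitrate −: excludes Burkholderia pseudomallei, Pseudomonas aeruginosa, Achromobacter xylosoxidans — 5 left.
Esculin −: excludes Elizabethkingia meningoseptica — 4 left.
LDC −: excludes Burkholderia cepacia — 3 left.
glucose oxidation (OF) +: all 3 remaining candidates are consistent.
Urease −: all 3 remaining candidates are consistent.
ornithine decarboxylase −: all 3 remaining candidates are consistent.
Citrate +: all 3 remaining candidates are consistent.
Pigment −: excludes Pseudomonas putida, Pseudomonas fluorescens — 1 left.
42°C growth +: the one remaining candidate is consistent.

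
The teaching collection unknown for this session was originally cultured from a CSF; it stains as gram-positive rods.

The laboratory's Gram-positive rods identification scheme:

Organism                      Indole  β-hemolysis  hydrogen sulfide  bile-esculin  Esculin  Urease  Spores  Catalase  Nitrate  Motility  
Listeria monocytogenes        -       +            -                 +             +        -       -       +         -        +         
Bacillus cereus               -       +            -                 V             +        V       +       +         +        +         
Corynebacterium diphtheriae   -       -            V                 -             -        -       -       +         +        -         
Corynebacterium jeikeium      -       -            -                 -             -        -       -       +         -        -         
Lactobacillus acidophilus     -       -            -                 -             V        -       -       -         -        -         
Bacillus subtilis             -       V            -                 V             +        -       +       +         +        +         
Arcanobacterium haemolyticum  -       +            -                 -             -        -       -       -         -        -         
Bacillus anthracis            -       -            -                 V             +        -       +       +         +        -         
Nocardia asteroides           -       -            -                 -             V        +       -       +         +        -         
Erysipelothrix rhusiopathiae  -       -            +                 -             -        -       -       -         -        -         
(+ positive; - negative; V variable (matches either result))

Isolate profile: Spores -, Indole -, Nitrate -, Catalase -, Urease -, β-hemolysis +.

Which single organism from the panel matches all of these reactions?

Nitrate -: excludes 5 organisms — 5 left.
Catalase -: excludes Listeria monocytogenes, Corynebacterium jeikeium — 3 left.
Urease -: all 3 remaining candidates are consistent.
β-hemolysis +: excludes Lactobacillus acidophilus, Erysipelothrix rhusiopathiae — 1 left.
Indole -: the one remaining candidate is consistent.
Spores -: the one remaining candidate is consistent.

Arcanobacterium haemolyticum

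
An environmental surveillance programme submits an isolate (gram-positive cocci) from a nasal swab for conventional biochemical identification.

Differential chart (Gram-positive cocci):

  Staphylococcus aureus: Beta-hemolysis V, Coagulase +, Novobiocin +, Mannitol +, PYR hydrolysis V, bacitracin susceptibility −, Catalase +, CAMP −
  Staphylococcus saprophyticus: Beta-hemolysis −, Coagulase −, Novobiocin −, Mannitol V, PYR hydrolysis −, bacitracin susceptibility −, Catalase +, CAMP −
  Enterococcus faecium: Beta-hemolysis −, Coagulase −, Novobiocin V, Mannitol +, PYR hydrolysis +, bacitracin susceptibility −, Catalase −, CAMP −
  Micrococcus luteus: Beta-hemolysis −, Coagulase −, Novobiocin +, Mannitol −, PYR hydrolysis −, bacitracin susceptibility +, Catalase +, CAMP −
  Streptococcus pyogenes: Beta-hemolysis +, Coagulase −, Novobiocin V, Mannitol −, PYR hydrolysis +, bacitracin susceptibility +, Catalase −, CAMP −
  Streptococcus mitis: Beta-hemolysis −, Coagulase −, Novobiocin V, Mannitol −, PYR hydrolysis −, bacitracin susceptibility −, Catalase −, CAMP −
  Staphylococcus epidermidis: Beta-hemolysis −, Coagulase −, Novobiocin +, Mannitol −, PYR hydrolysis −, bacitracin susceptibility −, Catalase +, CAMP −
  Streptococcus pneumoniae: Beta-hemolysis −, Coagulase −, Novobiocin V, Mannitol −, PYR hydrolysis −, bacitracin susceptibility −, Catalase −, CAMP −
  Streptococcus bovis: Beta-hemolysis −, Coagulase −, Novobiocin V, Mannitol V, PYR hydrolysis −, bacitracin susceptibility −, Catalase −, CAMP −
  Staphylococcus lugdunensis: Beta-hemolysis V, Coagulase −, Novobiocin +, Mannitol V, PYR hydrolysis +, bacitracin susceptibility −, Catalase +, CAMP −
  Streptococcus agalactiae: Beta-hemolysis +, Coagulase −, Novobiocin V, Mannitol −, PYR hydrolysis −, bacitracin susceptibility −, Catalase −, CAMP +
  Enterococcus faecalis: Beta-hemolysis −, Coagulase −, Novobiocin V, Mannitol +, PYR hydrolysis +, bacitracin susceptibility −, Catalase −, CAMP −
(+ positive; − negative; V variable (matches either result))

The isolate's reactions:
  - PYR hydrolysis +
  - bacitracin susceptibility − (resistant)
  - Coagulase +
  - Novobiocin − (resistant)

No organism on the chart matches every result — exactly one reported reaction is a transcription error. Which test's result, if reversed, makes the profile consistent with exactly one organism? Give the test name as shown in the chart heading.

Novobiocin

As reported, no row in the chart matches all 4 reactions.
Reversing Coagulase → 2 organisms match (not unique).
Reversing PYR hydrolysis → still no organism matches.
Reversing bacitracin susceptibility → still no organism matches.
Reversing Novobiocin (to +) → unique match: Staphylococcus aureus.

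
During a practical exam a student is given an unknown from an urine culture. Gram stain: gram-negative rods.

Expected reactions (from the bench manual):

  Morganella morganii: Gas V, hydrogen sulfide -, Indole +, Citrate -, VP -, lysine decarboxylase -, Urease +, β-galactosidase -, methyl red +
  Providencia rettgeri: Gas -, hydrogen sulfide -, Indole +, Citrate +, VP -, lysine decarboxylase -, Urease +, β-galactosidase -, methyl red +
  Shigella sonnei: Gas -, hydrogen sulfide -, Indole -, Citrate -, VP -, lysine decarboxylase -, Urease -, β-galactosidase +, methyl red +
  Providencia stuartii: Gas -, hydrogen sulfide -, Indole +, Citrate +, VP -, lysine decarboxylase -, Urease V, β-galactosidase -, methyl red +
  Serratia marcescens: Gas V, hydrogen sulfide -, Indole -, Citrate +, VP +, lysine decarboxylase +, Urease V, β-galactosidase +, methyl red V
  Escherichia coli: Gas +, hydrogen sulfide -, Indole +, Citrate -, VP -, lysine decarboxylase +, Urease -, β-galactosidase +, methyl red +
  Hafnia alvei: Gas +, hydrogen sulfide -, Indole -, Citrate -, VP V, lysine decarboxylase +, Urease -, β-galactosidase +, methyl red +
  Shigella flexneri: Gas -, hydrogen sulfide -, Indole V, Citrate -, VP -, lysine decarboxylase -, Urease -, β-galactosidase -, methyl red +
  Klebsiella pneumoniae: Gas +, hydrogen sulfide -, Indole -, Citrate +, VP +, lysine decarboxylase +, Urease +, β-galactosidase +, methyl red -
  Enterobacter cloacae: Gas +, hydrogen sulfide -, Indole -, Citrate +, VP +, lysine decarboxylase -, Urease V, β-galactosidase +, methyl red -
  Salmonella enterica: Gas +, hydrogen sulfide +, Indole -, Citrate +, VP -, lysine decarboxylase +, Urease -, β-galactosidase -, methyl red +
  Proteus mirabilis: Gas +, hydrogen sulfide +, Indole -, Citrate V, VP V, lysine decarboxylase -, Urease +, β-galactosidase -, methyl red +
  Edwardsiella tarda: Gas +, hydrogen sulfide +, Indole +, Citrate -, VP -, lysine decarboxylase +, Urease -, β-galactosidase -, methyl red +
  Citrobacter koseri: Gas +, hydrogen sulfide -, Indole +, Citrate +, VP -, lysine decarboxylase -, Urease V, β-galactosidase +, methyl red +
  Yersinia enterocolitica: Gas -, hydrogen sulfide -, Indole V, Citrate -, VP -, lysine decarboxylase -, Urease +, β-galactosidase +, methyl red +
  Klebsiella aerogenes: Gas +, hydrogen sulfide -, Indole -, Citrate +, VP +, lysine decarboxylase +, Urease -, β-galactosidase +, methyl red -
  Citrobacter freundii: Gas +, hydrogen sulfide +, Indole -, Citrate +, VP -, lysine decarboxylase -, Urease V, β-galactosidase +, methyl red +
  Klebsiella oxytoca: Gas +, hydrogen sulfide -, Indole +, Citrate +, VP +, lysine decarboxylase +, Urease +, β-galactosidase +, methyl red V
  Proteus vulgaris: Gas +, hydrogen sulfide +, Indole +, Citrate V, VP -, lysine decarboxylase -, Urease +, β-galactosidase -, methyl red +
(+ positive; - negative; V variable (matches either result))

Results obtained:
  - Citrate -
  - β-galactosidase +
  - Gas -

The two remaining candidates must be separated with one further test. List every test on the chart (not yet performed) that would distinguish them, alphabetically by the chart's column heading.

Gas -: excludes 12 organisms — 7 left.
β-galactosidase +: excludes Morganella morganii, Providencia rettgeri, Providencia stuartii, Shigella flexneri — 3 left.
Citrate -: excludes Serratia marcescens — 2 left.
Two candidates remain: Shigella sonnei and Yersinia enterocolitica.
  hydrogen sulfide: - vs - — same for both, does not separate.
  Indole: - vs V — variable for at least one, does not separate.
  VP: - vs - — same for both, does not separate.
  lysine decarboxylase: - vs - — same for both, does not separate.
  Urease: Shigella sonnei -, Yersinia enterocolitica + — discriminates.
  methyl red: + vs + — same for both, does not separate.

Urease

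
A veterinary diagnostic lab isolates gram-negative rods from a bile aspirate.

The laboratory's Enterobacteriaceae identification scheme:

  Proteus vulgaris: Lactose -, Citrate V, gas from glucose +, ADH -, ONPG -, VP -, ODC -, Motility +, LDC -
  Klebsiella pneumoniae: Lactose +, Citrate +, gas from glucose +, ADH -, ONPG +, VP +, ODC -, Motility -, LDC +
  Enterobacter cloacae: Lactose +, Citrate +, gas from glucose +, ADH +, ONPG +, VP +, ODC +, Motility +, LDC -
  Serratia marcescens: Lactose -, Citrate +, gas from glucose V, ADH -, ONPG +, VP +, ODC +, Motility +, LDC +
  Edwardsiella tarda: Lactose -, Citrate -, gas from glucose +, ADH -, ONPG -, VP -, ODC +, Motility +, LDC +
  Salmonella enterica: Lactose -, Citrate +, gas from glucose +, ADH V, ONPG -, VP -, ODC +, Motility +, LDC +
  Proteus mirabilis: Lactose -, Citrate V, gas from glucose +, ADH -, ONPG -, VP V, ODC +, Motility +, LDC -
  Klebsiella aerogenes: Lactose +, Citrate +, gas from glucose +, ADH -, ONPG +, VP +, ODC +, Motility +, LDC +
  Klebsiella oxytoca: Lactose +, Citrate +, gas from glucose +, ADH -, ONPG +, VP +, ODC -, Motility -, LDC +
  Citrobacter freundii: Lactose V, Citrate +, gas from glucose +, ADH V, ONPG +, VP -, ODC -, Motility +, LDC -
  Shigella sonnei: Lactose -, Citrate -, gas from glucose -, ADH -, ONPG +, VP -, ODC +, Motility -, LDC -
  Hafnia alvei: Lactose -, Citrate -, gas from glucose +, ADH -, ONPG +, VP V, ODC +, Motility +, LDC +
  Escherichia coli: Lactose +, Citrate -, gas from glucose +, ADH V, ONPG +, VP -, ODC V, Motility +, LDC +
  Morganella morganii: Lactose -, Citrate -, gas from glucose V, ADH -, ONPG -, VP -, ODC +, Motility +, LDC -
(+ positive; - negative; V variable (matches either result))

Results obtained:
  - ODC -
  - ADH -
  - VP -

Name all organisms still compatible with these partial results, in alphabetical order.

Citrobacter freundii, Escherichia coli, Proteus vulgaris

ADH -: excludes Enterobacter cloacae — 13 left.
ODC -: excludes 8 organisms — 5 left.
VP -: excludes Klebsiella pneumoniae, Klebsiella oxytoca — 3 left.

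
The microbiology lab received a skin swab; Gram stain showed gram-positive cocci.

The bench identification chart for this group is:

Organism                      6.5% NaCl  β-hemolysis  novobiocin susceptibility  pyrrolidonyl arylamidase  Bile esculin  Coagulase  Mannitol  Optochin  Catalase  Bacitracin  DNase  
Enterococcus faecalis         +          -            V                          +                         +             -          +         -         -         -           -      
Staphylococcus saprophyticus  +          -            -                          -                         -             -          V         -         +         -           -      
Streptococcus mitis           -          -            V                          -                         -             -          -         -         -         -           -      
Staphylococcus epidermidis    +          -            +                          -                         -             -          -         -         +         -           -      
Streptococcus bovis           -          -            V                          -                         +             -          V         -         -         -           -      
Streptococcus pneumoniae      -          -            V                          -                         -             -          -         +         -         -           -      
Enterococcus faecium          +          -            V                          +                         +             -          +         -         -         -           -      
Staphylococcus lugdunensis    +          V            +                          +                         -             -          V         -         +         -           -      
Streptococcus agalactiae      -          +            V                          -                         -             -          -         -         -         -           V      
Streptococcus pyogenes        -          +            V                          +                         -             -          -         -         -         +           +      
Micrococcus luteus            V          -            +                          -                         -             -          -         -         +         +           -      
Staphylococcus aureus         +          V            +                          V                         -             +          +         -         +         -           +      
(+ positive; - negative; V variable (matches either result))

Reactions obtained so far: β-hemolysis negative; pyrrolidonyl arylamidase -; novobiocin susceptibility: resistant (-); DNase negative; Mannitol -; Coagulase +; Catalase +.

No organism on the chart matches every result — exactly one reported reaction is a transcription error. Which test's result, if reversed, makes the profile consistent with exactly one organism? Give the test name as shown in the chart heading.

As reported, no row in the chart matches all 7 reactions.
Reversing β-hemolysis → still no organism matches.
Reversing Mannitol → still no organism matches.
Reversing DNase → still no organism matches.
Reversing Catalase → still no organism matches.
Reversing Coagulase (to -) → unique match: Staphylococcus saprophyticus.
Reversing pyrrolidonyl arylamidase → still no organism matches.
Reversing novobiocin susceptibility → still no organism matches.

Coagulase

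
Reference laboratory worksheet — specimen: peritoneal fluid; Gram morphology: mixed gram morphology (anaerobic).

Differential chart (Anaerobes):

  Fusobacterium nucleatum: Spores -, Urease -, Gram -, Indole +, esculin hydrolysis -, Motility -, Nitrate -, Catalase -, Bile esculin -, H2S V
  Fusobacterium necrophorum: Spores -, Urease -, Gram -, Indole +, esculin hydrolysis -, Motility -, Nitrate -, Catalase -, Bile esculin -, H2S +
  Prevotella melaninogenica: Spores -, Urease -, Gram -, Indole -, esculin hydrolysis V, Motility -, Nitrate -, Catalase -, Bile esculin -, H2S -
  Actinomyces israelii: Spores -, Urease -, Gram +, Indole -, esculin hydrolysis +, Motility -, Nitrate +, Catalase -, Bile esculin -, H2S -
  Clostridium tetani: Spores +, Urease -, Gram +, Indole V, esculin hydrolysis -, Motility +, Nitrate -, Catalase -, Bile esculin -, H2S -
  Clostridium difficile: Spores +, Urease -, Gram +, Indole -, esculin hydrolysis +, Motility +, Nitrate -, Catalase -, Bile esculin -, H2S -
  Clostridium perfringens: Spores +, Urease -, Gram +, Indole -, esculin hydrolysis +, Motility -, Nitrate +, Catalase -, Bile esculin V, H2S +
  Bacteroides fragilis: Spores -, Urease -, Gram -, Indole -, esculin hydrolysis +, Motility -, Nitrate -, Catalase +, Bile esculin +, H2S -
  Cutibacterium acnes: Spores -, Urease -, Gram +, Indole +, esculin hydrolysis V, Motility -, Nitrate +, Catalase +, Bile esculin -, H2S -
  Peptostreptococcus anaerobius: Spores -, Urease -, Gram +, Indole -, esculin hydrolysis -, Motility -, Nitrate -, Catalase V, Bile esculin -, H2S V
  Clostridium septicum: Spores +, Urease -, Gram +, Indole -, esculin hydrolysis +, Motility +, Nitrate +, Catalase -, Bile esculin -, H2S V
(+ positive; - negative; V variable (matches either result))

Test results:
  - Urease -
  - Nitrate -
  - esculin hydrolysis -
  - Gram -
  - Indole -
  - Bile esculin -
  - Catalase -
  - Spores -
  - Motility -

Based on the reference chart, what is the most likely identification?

Prevotella melaninogenica

Urease -: all 11 remaining candidates are consistent.
Motility -: excludes Clostridium tetani, Clostridium difficile, Clostridium septicum — 8 left.
Gram -: excludes Actinomyces israelii, Clostridium perfringens, Cutibacterium acnes, Peptostreptococcus anaerobius — 4 left.
Nitrate -: all 4 remaining candidates are consistent.
Indole -: excludes Fusobacterium nucleatum, Fusobacterium necrophorum — 2 left.
esculin hydrolysis -: excludes Bacteroides fragilis — 1 left.
Catalase -: the one remaining candidate is consistent.
Bile esculin -: the one remaining candidate is consistent.
Spores -: the one remaining candidate is consistent.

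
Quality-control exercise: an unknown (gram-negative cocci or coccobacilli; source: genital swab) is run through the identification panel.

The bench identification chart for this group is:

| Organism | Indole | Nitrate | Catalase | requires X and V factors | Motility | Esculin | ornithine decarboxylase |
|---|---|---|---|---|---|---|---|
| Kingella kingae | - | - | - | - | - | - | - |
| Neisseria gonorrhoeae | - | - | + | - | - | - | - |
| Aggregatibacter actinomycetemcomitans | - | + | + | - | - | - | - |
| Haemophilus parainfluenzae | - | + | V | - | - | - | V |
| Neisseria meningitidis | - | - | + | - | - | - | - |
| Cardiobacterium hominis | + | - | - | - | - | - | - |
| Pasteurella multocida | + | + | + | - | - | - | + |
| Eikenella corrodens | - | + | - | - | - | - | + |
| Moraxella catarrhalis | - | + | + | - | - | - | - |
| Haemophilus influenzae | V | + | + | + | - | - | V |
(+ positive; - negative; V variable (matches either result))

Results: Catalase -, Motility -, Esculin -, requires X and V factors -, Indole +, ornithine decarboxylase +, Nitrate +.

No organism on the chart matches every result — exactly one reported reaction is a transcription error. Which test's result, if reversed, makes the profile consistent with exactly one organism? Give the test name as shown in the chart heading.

Catalase

As reported, no row in the chart matches all 7 reactions.
Reversing Catalase (to +) → unique match: Pasteurella multocida.
Reversing Esculin → still no organism matches.
Reversing requires X and V factors → still no organism matches.
Reversing Nitrate → still no organism matches.
Reversing ornithine decarboxylase → still no organism matches.
Reversing Indole → 2 organisms match (not unique).
Reversing Motility → still no organism matches.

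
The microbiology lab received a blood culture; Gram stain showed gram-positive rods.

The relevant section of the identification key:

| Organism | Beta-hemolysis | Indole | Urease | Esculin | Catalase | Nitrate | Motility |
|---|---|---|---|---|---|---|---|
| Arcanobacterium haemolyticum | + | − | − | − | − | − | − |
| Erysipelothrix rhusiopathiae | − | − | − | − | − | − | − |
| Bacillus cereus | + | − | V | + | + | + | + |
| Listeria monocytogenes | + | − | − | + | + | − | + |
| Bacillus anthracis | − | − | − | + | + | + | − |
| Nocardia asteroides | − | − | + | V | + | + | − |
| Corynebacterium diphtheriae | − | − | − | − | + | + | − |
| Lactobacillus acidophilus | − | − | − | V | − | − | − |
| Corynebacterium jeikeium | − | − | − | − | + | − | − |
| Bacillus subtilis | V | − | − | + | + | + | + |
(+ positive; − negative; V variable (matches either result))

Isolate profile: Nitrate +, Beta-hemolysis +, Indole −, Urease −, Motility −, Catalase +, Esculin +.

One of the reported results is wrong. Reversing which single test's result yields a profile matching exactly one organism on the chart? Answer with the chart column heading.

Beta-hemolysis

As reported, no row in the chart matches all 7 reactions.
Reversing Catalase → still no organism matches.
Reversing Motility → 2 organisms match (not unique).
Reversing Esculin → still no organism matches.
Reversing Beta-hemolysis (to −) → unique match: Bacillus anthracis.
Reversing Nitrate → still no organism matches.
Reversing Urease → still no organism matches.
Reversing Indole → still no organism matches.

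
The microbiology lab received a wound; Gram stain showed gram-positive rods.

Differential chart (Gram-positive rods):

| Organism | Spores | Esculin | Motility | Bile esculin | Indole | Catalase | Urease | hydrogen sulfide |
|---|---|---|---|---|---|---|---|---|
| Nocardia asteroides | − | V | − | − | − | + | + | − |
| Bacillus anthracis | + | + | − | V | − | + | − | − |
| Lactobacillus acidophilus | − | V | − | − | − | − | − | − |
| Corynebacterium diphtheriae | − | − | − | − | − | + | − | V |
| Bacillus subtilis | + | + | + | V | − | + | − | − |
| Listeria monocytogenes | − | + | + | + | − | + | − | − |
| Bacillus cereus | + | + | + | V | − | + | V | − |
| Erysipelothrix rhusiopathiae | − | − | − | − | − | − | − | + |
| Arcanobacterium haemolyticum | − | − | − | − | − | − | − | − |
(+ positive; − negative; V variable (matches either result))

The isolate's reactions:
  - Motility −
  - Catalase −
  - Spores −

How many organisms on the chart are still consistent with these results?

3

Spores −: excludes Bacillus anthracis, Bacillus subtilis, Bacillus cereus — 6 left.
Motility −: excludes Listeria monocytogenes — 5 left.
Catalase −: excludes Nocardia asteroides, Corynebacterium diphtheriae — 3 left.
Still consistent: Arcanobacterium haemolyticum, Erysipelothrix rhusiopathiae, Lactobacillus acidophilus.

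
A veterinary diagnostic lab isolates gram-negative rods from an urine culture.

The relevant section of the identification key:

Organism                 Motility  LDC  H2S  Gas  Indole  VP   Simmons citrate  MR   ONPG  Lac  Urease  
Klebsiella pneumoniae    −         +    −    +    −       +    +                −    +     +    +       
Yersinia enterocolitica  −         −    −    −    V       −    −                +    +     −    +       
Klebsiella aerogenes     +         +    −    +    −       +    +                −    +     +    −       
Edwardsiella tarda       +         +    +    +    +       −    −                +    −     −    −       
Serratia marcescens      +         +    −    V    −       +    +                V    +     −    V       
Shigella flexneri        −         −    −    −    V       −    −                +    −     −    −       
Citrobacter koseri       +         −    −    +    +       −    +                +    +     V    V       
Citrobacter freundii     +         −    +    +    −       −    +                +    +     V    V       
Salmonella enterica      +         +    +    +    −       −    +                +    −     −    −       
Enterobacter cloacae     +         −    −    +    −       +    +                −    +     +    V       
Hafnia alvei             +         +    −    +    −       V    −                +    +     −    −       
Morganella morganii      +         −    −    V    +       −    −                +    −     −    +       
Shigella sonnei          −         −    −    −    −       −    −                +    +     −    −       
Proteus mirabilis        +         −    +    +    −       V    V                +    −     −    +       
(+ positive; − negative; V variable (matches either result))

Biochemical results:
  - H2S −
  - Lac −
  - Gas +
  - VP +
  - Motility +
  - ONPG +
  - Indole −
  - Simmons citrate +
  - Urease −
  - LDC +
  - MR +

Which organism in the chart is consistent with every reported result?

Serratia marcescens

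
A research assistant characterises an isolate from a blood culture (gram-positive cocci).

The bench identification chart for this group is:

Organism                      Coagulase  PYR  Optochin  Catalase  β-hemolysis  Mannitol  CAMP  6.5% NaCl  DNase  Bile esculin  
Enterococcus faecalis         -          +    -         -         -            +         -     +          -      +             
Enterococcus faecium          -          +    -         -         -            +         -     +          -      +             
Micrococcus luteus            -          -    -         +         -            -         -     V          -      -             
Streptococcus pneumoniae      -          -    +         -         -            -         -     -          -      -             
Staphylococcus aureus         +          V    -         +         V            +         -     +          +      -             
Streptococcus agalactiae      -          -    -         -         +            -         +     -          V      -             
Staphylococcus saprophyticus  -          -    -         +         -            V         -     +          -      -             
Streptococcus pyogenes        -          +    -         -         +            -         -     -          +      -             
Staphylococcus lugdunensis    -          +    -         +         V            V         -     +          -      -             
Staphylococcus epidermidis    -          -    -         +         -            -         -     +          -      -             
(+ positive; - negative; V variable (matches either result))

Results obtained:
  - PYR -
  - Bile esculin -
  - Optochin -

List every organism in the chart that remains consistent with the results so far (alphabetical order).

Micrococcus luteus, Staphylococcus aureus, Staphylococcus epidermidis, Staphylococcus saprophyticus, Streptococcus agalactiae

Bile esculin -: excludes Enterococcus faecalis, Enterococcus faecium — 8 left.
Optochin -: excludes Streptococcus pneumoniae — 7 left.
PYR -: excludes Streptococcus pyogenes, Staphylococcus lugdunensis — 5 left.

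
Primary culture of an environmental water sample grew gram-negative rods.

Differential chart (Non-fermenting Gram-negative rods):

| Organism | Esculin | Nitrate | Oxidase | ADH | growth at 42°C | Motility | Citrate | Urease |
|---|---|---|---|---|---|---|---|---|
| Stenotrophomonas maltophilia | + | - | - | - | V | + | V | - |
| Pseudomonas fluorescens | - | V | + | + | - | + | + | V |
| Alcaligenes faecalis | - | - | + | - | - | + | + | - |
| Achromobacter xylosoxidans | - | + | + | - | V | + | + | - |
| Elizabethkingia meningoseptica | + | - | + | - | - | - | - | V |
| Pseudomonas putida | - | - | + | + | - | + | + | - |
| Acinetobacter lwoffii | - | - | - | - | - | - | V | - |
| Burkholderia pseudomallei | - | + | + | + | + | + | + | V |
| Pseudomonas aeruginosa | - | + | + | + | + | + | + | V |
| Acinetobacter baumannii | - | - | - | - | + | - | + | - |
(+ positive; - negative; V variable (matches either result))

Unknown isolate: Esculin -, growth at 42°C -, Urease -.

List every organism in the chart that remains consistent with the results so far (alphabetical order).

Achromobacter xylosoxidans, Acinetobacter lwoffii, Alcaligenes faecalis, Pseudomonas fluorescens, Pseudomonas putida

Esculin -: excludes Stenotrophomonas maltophilia, Elizabethkingia meningoseptica — 8 left.
Urease -: all 8 remaining candidates are consistent.
growth at 42°C -: excludes Burkholderia pseudomallei, Pseudomonas aeruginosa, Acinetobacter baumannii — 5 left.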